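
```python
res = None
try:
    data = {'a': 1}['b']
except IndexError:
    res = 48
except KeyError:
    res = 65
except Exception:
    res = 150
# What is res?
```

Step-by-step execution trace:
1. `data = {'a': 1}['b']` raises KeyError.
2. `except IndexError` does not match KeyError; skipped.
3. `except KeyError` matches → res = 65.
4. Remaining except clauses are skipped.
Result: 65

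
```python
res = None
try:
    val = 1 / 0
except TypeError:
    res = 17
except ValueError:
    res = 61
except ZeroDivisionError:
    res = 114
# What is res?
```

Step-by-step execution trace:
1. `val = 1 / 0` raises ZeroDivisionError.
2. `except TypeError` does not match ZeroDivisionError; skipped.
3. `except ValueError` does not match ZeroDivisionError; skipped.
4. `except ZeroDivisionError` matches → res = 114.
Result: 114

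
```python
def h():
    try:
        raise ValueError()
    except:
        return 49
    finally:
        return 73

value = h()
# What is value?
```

Step-by-step execution trace:
1. `h()` enters try: `raise ValueError()` raises ValueError.
2. bare `except` matches → `return 49` sets pending return value 49.
3. Before returning, `finally: return 73` runs and overrides the pending return.
4. h() returns 73 → value = 73.
Result: 73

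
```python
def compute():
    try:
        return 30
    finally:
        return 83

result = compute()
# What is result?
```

Step-by-step execution trace:
1. `compute()` enters try: `return 30` sets pending return value 30.
2. Before returning, `finally: return 83` runs and overrides the pending return.
3. compute() returns 83 → result = 83.
Result: 83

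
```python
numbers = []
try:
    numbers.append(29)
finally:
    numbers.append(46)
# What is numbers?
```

Step-by-step execution trace:
1. try: `numbers.append(29)` → numbers = [29].
2. The try body completes without raising.
3. finally always runs: `numbers.append(46)` → numbers = [29, 46].
Result: [29, 46]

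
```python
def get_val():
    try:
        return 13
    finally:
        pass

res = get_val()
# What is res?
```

Step-by-step execution trace:
1. `get_val()` enters try: `return 13` sets pending return value 13.
2. Before returning, `finally: pass` runs (no effect).
3. get_val() returns 13 → res = 13.
Result: 13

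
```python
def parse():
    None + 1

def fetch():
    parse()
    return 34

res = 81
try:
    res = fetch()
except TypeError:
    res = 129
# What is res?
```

Step-by-step execution trace:
1. res starts at 81.
2. try: `fetch()` calls `parse()`.
3. `parse()` evaluates `None + 1`, which raises TypeError; it propagates through fetch (uncaught).
4. `return 34` in fetch is not reached; the assignment to res does not complete.
5. `except TypeError` matches → res = 129.
Result: 129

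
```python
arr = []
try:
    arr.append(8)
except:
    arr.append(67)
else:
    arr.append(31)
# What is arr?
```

Step-by-step execution trace:
1. try: `arr.append(8)` → arr = [8]. No exception raised.
2. `except` is skipped.
3. `else` runs (try completed without exception): `arr.append(31)` → arr = [8, 31].
Result: [8, 31]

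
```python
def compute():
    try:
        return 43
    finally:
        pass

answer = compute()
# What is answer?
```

Step-by-step execution trace:
1. `compute()` enters try: `return 43` sets pending return value 43.
2. Before returning, `finally: pass` runs (no effect).
3. compute() returns 43 → answer = 43.
Result: 43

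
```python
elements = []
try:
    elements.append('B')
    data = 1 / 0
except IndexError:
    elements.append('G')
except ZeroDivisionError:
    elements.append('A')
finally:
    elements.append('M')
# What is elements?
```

Step-by-step execution trace:
1. try: `elements.append('B')` → elements = ['B'].
2. `data = 1 / 0` raises ZeroDivisionError.
3. `except IndexError` does not match ZeroDivisionError; skipped.
4. `except ZeroDivisionError` matches → `elements.append('A')` → elements = ['B', 'A'].
5. finally always runs: `elements.append('M')` → elements = ['B', 'A', 'M'].
Result: ['B', 'A', 'M']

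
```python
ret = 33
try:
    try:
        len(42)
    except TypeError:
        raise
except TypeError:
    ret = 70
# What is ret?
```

Step-by-step execution trace:
1. Inner try: `len(42)` raises TypeError.
2. Inner `except TypeError` matches; bare `raise` re-raises the same TypeError.
3. Outer `except TypeError` matches → ret = 70.
Result: 70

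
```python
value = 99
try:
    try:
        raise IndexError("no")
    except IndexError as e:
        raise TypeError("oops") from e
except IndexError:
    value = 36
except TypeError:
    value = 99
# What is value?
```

Step-by-step execution trace:
1. Inner try raises IndexError; inner `except IndexError as e` catches it.
2. `raise TypeError(...) from e` raises TypeError (IndexError is attached as __cause__, but only TypeError is active).
3. Outer `except IndexError` does not match TypeError; skipped.
4. Outer `except TypeError` matches → value = 99.
Result: 99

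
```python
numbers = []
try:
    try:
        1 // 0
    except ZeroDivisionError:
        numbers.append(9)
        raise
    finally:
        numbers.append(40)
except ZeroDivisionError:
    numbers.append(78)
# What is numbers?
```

Step-by-step execution trace:
1. Inner try: `1 // 0` raises ZeroDivisionError.
2. Inner `except ZeroDivisionError` matches → `numbers.append(9)` → numbers = [9].
3. bare `raise` re-raises ZeroDivisionError.
4. Inner `finally` runs during unwinding: `numbers.append(40)` → numbers = [9, 40].
5. Outer `except ZeroDivisionError` matches → `numbers.append(78)` → numbers = [9, 40, 78].
Result: [9, 40, 78]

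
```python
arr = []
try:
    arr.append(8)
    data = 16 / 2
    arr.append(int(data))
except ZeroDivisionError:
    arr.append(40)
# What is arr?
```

Step-by-step execution trace:
1. try: `arr.append(8)` → arr = [8].
2. `data = 16 / 2` → data = 8.0. No exception raised.
3. `arr.append(int(data))` → arr = [8, 8].
4. `except ZeroDivisionError` is skipped (no exception was raised).
Result: [8, 8]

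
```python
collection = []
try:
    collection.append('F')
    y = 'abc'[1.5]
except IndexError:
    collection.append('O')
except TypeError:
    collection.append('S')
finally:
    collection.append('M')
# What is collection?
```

Step-by-step execution trace:
1. try: `collection.append('F')` → collection = ['F'].
2. `y = 'abc'[1.5]` raises TypeError.
3. `except IndexError` does not match TypeError; skipped.
4. `except TypeError` matches → `collection.append('S')` → collection = ['F', 'S'].
5. finally always runs: `collection.append('M')` → collection = ['F', 'S', 'M'].
Result: ['F', 'S', 'M']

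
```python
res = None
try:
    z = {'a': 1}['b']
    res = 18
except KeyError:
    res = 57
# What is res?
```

Step-by-step execution trace:
1. `z = {'a': 1}['b']` raises KeyError.
2. `res = 18` is not reached.
3. `except KeyError` matches → res = 57.
Result: 57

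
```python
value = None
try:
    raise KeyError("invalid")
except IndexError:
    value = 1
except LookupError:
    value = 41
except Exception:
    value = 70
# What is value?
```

Step-by-step execution trace:
1. `raise KeyError(...)` raises KeyError.
2. `except IndexError` does not match (KeyError is not a subclass of IndexError); skipped.
3. `except LookupError` matches (KeyError is a subclass of LookupError) → value = 41.
4. `except Exception` is not reached.
Result: 41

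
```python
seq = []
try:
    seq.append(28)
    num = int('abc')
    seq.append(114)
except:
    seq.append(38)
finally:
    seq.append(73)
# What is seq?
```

Step-by-step execution trace:
1. try: `seq.append(28)` → seq = [28].
2. `num = int('abc')` raises ValueError; `seq.append(114)` is not reached.
3. bare `except` matches → `seq.append(38)` → seq = [28, 38].
4. finally always runs: `seq.append(73)` → seq = [28, 38, 73].
Result: [28, 38, 73]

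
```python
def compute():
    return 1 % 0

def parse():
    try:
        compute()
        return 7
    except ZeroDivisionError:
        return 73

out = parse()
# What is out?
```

Step-by-step execution trace:
1. `parse()` calls `compute()`.
2. `compute()` evaluates `1 % 0`, which raises ZeroDivisionError; it propagates to the caller.
3. `return 7` is not reached.
4. `except ZeroDivisionError` in parse matches → returns 73.
5. out = 73.
Result: 73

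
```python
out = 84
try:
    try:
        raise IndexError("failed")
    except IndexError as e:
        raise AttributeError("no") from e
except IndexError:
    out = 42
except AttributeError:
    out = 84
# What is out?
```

Step-by-step execution trace:
1. Inner try raises IndexError; inner `except IndexError as e` catches it.
2. `raise AttributeError(...) from e` raises AttributeError (IndexError is attached as __cause__, but only AttributeError is active).
3. Outer `except IndexError` does not match AttributeError; skipped.
4. Outer `except AttributeError` matches → out = 84.
Result: 84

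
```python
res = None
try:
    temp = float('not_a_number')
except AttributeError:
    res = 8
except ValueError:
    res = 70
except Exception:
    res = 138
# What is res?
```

Step-by-step execution trace:
1. `temp = float('not_a_number')` raises ValueError.
2. `except AttributeError` does not match ValueError; skipped.
3. `except ValueError` matches → res = 70.
4. Remaining except clauses are skipped.
Result: 70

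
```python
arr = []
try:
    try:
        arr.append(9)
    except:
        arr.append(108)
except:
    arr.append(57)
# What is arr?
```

Step-by-step execution trace:
1. Inner try: `arr.append(9)` → arr = [9]. No exception raised.
2. Inner `except` is skipped.
3. Inner try completes normally; outer `except` is skipped.
Result: [9]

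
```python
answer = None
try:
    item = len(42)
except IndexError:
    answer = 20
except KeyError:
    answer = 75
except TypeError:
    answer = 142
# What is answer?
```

Step-by-step execution trace:
1. `item = len(42)` raises TypeError.
2. `except IndexError` does not match TypeError; skipped.
3. `except KeyError` does not match TypeError; skipped.
4. `except TypeError` matches → answer = 142.
Result: 142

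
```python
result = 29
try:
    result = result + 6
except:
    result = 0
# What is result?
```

Step-by-step execution trace:
1. result starts at 29.
2. try: `result = result + 6` → result = 35. No exception raised.
3. `except` is skipped.
Result: 35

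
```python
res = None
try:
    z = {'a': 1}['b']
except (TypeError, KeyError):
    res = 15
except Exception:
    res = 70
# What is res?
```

Step-by-step execution trace:
1. `z = {'a': 1}['b']` raises KeyError.
2. `except (TypeError, KeyError)` matches (KeyError is in the tuple) → res = 15.
3. `except Exception` is not reached.
Result: 15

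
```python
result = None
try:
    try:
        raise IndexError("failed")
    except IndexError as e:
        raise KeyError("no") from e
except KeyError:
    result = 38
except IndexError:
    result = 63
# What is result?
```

Step-by-step execution trace:
1. Inner try raises IndexError; inner `except IndexError as e` catches it.
2. `raise KeyError(...) from e` raises KeyError (IndexError is attached as __cause__, but only KeyError is active).
3. Outer `except KeyError` matches → result = 38.
4. `except IndexError` is not reached.
Result: 38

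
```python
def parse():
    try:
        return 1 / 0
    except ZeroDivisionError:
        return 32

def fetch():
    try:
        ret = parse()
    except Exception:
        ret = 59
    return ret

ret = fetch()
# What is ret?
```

Step-by-step execution trace:
1. `fetch()` calls `parse()`.
2. In parse: `1 / 0` raises ZeroDivisionError; `except ZeroDivisionError` catches it → returns 32.
3. In fetch: `ret = parse()` → ret = 32. No exception reaches fetch.
4. `except Exception` is skipped; fetch returns 32.
5. ret = 32.
Result: 32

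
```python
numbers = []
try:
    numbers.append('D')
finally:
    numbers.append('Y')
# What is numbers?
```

Step-by-step execution trace:
1. try: `numbers.append('D')` → numbers = ['D'].
2. The try body completes without raising.
3. finally always runs: `numbers.append('Y')` → numbers = ['D', 'Y'].
Result: ['D', 'Y']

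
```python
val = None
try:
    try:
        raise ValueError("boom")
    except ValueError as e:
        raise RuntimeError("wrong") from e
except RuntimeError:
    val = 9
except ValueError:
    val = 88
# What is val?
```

Step-by-step execution trace:
1. Inner try raises ValueError; inner `except ValueError as e` catches it.
2. `raise RuntimeError(...) from e` raises RuntimeError (ValueError is attached as __cause__, but only RuntimeError is active).
3. Outer `except RuntimeError` matches → val = 9.
4. `except ValueError` is not reached.
Result: 9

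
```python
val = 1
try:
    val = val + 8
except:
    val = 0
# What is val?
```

Step-by-step execution trace:
1. val starts at 1.
2. try: `val = val + 8` → val = 9. No exception raised.
3. `except` is skipped.
Result: 9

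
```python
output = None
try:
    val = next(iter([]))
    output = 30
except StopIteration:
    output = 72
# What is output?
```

Step-by-step execution trace:
1. `val = next(iter([]))` raises StopIteration.
2. `output = 30` is not reached.
3. `except StopIteration` matches → output = 72.
Result: 72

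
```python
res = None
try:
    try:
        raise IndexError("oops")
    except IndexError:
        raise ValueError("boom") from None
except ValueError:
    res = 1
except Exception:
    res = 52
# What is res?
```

Step-by-step execution trace:
1. Inner try raises IndexError; inner `except IndexError` catches it.
2. `raise ValueError(...) from None` raises ValueError (from None suppresses __context__, but the active exception is still ValueError).
3. Outer `except ValueError` matches → res = 1.
4. `except Exception` is not reached.
Result: 1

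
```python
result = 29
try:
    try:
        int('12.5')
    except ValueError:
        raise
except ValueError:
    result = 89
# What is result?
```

Step-by-step execution trace:
1. Inner try: `int('12.5')` raises ValueError.
2. Inner `except ValueError` matches; bare `raise` re-raises the same ValueError.
3. Outer `except ValueError` matches → result = 89.
Result: 89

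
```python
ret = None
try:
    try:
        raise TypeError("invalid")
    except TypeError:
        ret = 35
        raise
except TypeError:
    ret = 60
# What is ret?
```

Step-by-step execution trace:
1. Inner try: `raise TypeError("invalid")` raises TypeError.
2. Inner `except TypeError` matches → ret = 35.
3. bare `raise` re-raises the same TypeError.
4. Outer `except TypeError` matches → ret = 60.
Result: 60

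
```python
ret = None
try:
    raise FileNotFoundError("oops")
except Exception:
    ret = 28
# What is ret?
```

Step-by-step execution trace:
1. `raise FileNotFoundError(...)` raises FileNotFoundError.
2. `except Exception` matches (FileNotFoundError is a subclass of Exception) → ret = 28.
Result: 28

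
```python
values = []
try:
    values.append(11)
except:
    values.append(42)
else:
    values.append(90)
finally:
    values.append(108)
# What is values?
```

Step-by-step execution trace:
1. try: `values.append(11)` → values = [11]. No exception raised.
2. `except` is skipped.
3. `else` runs: `values.append(90)` → values = [11, 90].
4. `finally` always runs: `values.append(108)` → values = [11, 90, 108].
Result: [11, 90, 108]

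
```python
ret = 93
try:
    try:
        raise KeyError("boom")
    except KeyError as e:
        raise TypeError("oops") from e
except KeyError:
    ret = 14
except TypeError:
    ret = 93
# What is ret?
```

Step-by-step execution trace:
1. Inner try raises KeyError; inner `except KeyError as e` catches it.
2. `raise TypeError(...) from e` raises TypeError (KeyError is attached as __cause__, but only TypeError is active).
3. Outer `except KeyError` does not match TypeError; skipped.
4. Outer `except TypeError` matches → ret = 93.
Result: 93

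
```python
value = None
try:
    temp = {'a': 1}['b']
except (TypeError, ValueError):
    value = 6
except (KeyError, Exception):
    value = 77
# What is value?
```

Step-by-step execution trace:
1. `temp = {'a': 1}['b']` raises KeyError.
2. `except (TypeError, ValueError)` does not match KeyError; skipped.
3. `except (KeyError, Exception)` matches (KeyError is in the tuple) → value = 77.
Result: 77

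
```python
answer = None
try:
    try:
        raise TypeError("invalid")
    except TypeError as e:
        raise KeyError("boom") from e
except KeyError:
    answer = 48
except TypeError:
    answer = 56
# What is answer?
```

Step-by-step execution trace:
1. Inner try raises TypeError; inner `except TypeError as e` catches it.
2. `raise KeyError(...) from e` raises KeyError (TypeError is attached as __cause__, but only KeyError is active).
3. Outer `except KeyError` matches → answer = 48.
4. `except TypeError` is not reached.
Result: 48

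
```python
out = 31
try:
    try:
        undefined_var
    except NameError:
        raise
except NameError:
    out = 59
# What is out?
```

Step-by-step execution trace:
1. Inner try: `undefined_var` raises NameError.
2. Inner `except NameError` matches; bare `raise` re-raises the same NameError.
3. Outer `except NameError` matches → out = 59.
Result: 59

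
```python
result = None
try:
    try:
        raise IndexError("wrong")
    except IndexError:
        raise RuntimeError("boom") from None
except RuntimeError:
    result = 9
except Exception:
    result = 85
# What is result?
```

Step-by-step execution trace:
1. Inner try raises IndexError; inner `except IndexError` catches it.
2. `raise RuntimeError(...) from None` raises RuntimeError (from None suppresses __context__, but the active exception is still RuntimeError).
3. Outer `except RuntimeError` matches → result = 9.
4. `except Exception` is not reached.
Result: 9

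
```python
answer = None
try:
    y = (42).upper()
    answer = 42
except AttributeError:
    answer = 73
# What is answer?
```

Step-by-step execution trace:
1. `y = (42).upper()` raises AttributeError.
2. `answer = 42` is not reached.
3. `except AttributeError` matches → answer = 73.
Result: 73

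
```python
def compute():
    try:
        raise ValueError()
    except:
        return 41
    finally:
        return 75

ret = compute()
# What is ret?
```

Step-by-step execution trace:
1. `compute()` enters try: `raise ValueError()` raises ValueError.
2. bare `except` matches → `return 41` sets pending return value 41.
3. Before returning, `finally: return 75` runs and overrides the pending return.
4. compute() returns 75 → ret = 75.
Result: 75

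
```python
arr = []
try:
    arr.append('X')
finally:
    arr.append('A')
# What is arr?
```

Step-by-step execution trace:
1. try: `arr.append('X')` → arr = ['X'].
2. The try body completes without raising.
3. finally always runs: `arr.append('A')` → arr = ['X', 'A'].
Result: ['X', 'A']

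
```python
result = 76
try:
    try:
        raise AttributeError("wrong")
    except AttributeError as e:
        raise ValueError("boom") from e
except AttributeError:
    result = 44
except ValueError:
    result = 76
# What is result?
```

Step-by-step execution trace:
1. Inner try raises AttributeError; inner `except AttributeError as e` catches it.
2. `raise ValueError(...) from e` raises ValueError (AttributeError is attached as __cause__, but only ValueError is active).
3. Outer `except AttributeError` does not match ValueError; skipped.
4. Outer `except ValueError` matches → result = 76.
Result: 76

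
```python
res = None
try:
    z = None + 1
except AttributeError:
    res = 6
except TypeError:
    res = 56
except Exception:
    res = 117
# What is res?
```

Step-by-step execution trace:
1. `z = None + 1` raises TypeError.
2. `except AttributeError` does not match TypeError; skipped.
3. `except TypeError` matches → res = 56.
4. Remaining except clauses are skipped.
Result: 56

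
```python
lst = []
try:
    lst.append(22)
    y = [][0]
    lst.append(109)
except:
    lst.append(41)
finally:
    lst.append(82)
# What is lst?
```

Step-by-step execution trace:
1. try: `lst.append(22)` → lst = [22].
2. `y = [][0]` raises IndexError; `lst.append(109)` is not reached.
3. bare `except` matches → `lst.append(41)` → lst = [22, 41].
4. finally always runs: `lst.append(82)` → lst = [22, 41, 82].
Result: [22, 41, 82]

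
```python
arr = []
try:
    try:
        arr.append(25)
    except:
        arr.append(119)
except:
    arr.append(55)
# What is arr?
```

Step-by-step execution trace:
1. Inner try: `arr.append(25)` → arr = [25]. No exception raised.
2. Inner `except` is skipped.
3. Inner try completes normally; outer `except` is skipped.
Result: [25]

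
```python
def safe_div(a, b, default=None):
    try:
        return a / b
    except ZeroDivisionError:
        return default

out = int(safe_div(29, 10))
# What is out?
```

Step-by-step execution trace:
1. `safe_div(29, 10)` enters try: `return 29 / 10` → returns 2.9. No exception raised.
2. `except ZeroDivisionError` is skipped.
3. `int(2.9)` → 2 → out = 2.
Result: 2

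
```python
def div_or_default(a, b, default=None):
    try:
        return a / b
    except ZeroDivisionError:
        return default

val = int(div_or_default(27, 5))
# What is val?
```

Step-by-step execution trace:
1. `div_or_default(27, 5)` enters try: `return 27 / 5` → returns 5.4. No exception raised.
2. `except ZeroDivisionError` is skipped.
3. `int(5.4)` → 5 → val = 5.
Result: 5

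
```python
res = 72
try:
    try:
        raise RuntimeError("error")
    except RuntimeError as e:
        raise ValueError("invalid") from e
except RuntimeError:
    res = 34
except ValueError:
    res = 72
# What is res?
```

Step-by-step execution trace:
1. Inner try raises RuntimeError; inner `except RuntimeError as e` catches it.
2. `raise ValueError(...) from e` raises ValueError (RuntimeError is attached as __cause__, but only ValueError is active).
3. Outer `except RuntimeError` does not match ValueError; skipped.
4. Outer `except ValueError` matches → res = 72.
Result: 72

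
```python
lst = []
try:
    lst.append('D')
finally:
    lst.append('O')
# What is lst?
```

Step-by-step execution trace:
1. try: `lst.append('D')` → lst = ['D'].
2. The try body completes without raising.
3. finally always runs: `lst.append('O')` → lst = ['D', 'O'].
Result: ['D', 'O']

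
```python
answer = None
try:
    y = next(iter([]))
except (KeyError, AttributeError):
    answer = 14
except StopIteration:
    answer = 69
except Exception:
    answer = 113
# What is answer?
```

Step-by-step execution trace:
1. `y = next(iter([]))` raises StopIteration.
2. `except (KeyError, AttributeError)` does not match StopIteration; skipped.
3. `except StopIteration` matches (exact type match) → answer = 69.
4. `except Exception` is not reached.
Result: 69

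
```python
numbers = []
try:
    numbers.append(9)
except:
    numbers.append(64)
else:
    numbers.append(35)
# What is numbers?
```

Step-by-step execution trace:
1. try: `numbers.append(9)` → numbers = [9]. No exception raised.
2. `except` is skipped.
3. `else` runs (try completed without exception): `numbers.append(35)` → numbers = [9, 35].
Result: [9, 35]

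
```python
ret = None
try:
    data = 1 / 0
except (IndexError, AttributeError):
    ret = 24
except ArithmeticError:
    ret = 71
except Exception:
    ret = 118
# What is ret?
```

Step-by-step execution trace:
1. `data = 1 / 0` raises ZeroDivisionError.
2. `except (IndexError, AttributeError)` does not match ZeroDivisionError; skipped.
3. `except ArithmeticError` matches (ZeroDivisionError is a subclass of ArithmeticError) → ret = 71.
4. `except Exception` is not reached.
Result: 71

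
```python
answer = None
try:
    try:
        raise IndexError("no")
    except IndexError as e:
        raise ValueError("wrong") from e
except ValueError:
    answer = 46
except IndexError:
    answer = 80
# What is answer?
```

Step-by-step execution trace:
1. Inner try raises IndexError; inner `except IndexError as e` catches it.
2. `raise ValueError(...) from e` raises ValueError (IndexError is attached as __cause__, but only ValueError is active).
3. Outer `except ValueError` matches → answer = 46.
4. `except IndexError` is not reached.
Result: 46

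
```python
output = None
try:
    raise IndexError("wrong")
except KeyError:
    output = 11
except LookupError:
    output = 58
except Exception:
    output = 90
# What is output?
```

Step-by-step execution trace:
1. `raise IndexError(...)` raises IndexError.
2. `except KeyError` does not match (IndexError is not a subclass of KeyError); skipped.
3. `except LookupError` matches (IndexError is a subclass of LookupError) → output = 58.
4. `except Exception` is not reached.
Result: 58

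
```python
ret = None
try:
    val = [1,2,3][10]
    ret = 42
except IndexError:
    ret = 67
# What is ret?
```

Step-by-step execution trace:
1. `val = [1,2,3][10]` raises IndexError.
2. `ret = 42` is not reached.
3. `except IndexError` matches → ret = 67.
Result: 67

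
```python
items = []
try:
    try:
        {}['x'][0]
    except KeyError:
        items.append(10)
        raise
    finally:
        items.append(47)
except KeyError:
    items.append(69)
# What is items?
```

Step-by-step execution trace:
1. Inner try: `{}['x'][0]` raises KeyError.
2. Inner `except KeyError` matches → `items.append(10)` → items = [10].
3. bare `raise` re-raises KeyError.
4. Inner `finally` runs during unwinding: `items.append(47)` → items = [10, 47].
5. Outer `except KeyError` matches → `items.append(69)` → items = [10, 47, 69].
Result: [10, 47, 69]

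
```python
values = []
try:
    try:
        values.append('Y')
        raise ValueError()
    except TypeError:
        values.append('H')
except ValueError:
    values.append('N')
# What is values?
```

Step-by-step execution trace:
1. Inner try: `values.append('Y')` → values = ['Y'].
2. `raise ValueError()` raises ValueError.
3. Inner `except TypeError` does not match ValueError; exception propagates to outer try.
4. Outer `except ValueError` matches → `values.append('N')` → values = ['Y', 'N'].
Result: ['Y', 'N']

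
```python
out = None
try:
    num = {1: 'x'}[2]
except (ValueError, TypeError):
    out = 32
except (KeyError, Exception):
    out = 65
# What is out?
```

Step-by-step execution trace:
1. `num = {1: 'x'}[2]` raises KeyError.
2. `except (ValueError, TypeError)` does not match KeyError; skipped.
3. `except (KeyError, Exception)` matches (KeyError is in the tuple) → out = 65.
Result: 65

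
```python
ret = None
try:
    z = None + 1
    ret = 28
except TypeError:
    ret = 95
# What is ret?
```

Step-by-step execution trace:
1. `z = None + 1` raises TypeError.
2. `ret = 28` is not reached.
3. `except TypeError` matches → ret = 95.
Result: 95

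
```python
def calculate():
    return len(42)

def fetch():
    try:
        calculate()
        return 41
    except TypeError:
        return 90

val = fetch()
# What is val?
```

Step-by-step execution trace:
1. `fetch()` calls `calculate()`.
2. `calculate()` evaluates `len(42)`, which raises TypeError; it propagates to the caller.
3. `return 41` is not reached.
4. `except TypeError` in fetch matches → returns 90.
5. val = 90.
Result: 90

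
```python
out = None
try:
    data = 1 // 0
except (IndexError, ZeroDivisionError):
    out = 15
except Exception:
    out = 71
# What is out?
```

Step-by-step execution trace:
1. `data = 1 // 0` raises ZeroDivisionError.
2. `except (IndexError, ZeroDivisionError)` matches (ZeroDivisionError is in the tuple) → out = 15.
3. `except Exception` is not reached.
Result: 15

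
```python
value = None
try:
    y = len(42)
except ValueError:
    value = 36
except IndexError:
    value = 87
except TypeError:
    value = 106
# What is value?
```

Step-by-step execution trace:
1. `y = len(42)` raises TypeError.
2. `except ValueError` does not match TypeError; skipped.
3. `except IndexError` does not match TypeError; skipped.
4. `except TypeError` matches → value = 106.
Result: 106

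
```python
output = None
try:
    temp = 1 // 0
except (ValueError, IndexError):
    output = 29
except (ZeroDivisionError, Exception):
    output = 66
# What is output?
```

Step-by-step execution trace:
1. `temp = 1 // 0` raises ZeroDivisionError.
2. `except (ValueError, IndexError)` does not match ZeroDivisionError; skipped.
3. `except (ZeroDivisionError, Exception)` matches (ZeroDivisionError is in the tuple) → output = 66.
Result: 66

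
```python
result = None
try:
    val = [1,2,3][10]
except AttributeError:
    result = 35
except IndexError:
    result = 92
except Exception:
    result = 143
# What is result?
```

Step-by-step execution trace:
1. `val = [1,2,3][10]` raises IndexError.
2. `except AttributeError` does not match IndexError; skipped.
3. `except IndexError` matches → result = 92.
4. Remaining except clauses are skipped.
Result: 92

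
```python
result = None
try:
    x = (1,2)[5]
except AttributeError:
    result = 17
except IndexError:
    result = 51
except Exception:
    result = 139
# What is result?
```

Step-by-step execution trace:
1. `x = (1,2)[5]` raises IndexError.
2. `except AttributeError` does not match IndexError; skipped.
3. `except IndexError` matches → result = 51.
4. Remaining except clauses are skipped.
Result: 51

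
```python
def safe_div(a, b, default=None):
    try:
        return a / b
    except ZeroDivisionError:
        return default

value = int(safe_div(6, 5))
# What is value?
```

Step-by-step execution trace:
1. `safe_div(6, 5)` enters try: `return 6 / 5` → returns 1.2. No exception raised.
2. `except ZeroDivisionError` is skipped.
3. `int(1.2)` → 1 → value = 1.
Result: 1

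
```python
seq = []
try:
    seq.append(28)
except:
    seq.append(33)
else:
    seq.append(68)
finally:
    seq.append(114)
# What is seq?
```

Step-by-step execution trace:
1. try: `seq.append(28)` → seq = [28]. No exception raised.
2. `except` is skipped.
3. `else` runs: `seq.append(68)` → seq = [28, 68].
4. `finally` always runs: `seq.append(114)` → seq = [28, 68, 114].
Result: [28, 68, 114]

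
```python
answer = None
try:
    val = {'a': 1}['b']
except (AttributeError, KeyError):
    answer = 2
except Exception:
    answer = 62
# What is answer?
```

Step-by-step execution trace:
1. `val = {'a': 1}['b']` raises KeyError.
2. `except (AttributeError, KeyError)` matches (KeyError is in the tuple) → answer = 2.
3. `except Exception` is not reached.
Result: 2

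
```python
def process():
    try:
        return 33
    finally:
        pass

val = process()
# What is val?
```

Step-by-step execution trace:
1. `process()` enters try: `return 33` sets pending return value 33.
2. Before returning, `finally: pass` runs (no effect).
3. process() returns 33 → val = 33.
Result: 33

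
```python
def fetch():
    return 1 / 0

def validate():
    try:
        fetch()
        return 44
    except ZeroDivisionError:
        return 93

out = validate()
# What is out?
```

Step-by-step execution trace:
1. `validate()` calls `fetch()`.
2. `fetch()` evaluates `1 / 0`, which raises ZeroDivisionError; it propagates to the caller.
3. `return 44` is not reached.
4. `except ZeroDivisionError` in validate matches → returns 93.
5. out = 93.
Result: 93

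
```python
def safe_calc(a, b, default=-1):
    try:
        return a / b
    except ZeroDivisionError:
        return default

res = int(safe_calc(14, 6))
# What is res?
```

Step-by-step execution trace:
1. `safe_calc(14, 6)` enters try: `return 14 / 6` → returns 2.3333333333333335. No exception raised.
2. `except ZeroDivisionError` is skipped.
3. `int(2.3333333333333335)` → 2 → res = 2.
Result: 2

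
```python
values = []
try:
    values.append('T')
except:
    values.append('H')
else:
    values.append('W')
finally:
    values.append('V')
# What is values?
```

Step-by-step execution trace:
1. try: `values.append('T')` → values = ['T']. No exception raised.
2. `except` is skipped.
3. `else` runs: `values.append('W')` → values = ['T', 'W'].
4. `finally` always runs: `values.append('V')` → values = ['T', 'W', 'V'].
Result: ['T', 'W', 'V']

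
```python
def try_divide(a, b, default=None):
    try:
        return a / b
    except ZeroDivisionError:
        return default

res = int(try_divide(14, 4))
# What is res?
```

Step-by-step execution trace:
1. `try_divide(14, 4)` enters try: `return 14 / 4` → returns 3.5. No exception raised.
2. `except ZeroDivisionError` is skipped.
3. `int(3.5)` → 3 → res = 3.
Result: 3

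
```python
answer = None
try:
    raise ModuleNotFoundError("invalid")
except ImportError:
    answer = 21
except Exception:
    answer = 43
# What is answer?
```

Step-by-step execution trace:
1. `raise ModuleNotFoundError(...)` raises ModuleNotFoundError.
2. `except ImportError` matches (ModuleNotFoundError is a subclass of ImportError) → answer = 21.
3. `except Exception` is not reached.
Result: 21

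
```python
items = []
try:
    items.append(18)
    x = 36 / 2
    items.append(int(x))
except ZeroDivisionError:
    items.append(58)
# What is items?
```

Step-by-step execution trace:
1. try: `items.append(18)` → items = [18].
2. `x = 36 / 2` → x = 18.0. No exception raised.
3. `items.append(int(x))` → items = [18, 18].
4. `except ZeroDivisionError` is skipped (no exception was raised).
Result: [18, 18]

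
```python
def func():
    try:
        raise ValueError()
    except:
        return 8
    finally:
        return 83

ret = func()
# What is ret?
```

Step-by-step execution trace:
1. `func()` enters try: `raise ValueError()` raises ValueError.
2. bare `except` matches → `return 8` sets pending return value 8.
3. Before returning, `finally: return 83` runs and overrides the pending return.
4. func() returns 83 → ret = 83.
Result: 83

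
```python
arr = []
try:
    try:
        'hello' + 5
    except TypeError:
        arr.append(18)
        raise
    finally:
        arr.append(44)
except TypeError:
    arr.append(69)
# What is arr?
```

Step-by-step execution trace:
1. Inner try: `'hello' + 5` raises TypeError.
2. Inner `except TypeError` matches → `arr.append(18)` → arr = [18].
3. bare `raise` re-raises TypeError.
4. Inner `finally` runs during unwinding: `arr.append(44)` → arr = [18, 44].
5. Outer `except TypeError` matches → `arr.append(69)` → arr = [18, 44, 69].
Result: [18, 44, 69]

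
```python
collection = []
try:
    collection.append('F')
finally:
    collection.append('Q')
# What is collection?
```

Step-by-step execution trace:
1. try: `collection.append('F')` → collection = ['F'].
2. The try body completes without raising.
3. finally always runs: `collection.append('Q')` → collection = ['F', 'Q'].
Result: ['F', 'Q']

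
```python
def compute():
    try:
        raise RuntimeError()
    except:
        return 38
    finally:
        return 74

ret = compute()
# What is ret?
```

Step-by-step execution trace:
1. `compute()` enters try: `raise RuntimeError()` raises RuntimeError.
2. bare `except` matches → `return 38` sets pending return value 38.
3. Before returning, `finally: return 74` runs and overrides the pending return.
4. compute() returns 74 → ret = 74.
Result: 74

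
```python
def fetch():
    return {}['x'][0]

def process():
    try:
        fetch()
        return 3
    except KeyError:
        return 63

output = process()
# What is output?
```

Step-by-step execution trace:
1. `process()` calls `fetch()`.
2. `fetch()` evaluates `{}['x'][0]`, which raises KeyError; it propagates to the caller.
3. `return 3` is not reached.
4. `except KeyError` in process matches → returns 63.
5. output = 63.
Result: 63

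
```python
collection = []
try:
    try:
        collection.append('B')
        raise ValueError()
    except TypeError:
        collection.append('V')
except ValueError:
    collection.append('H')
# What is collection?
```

Step-by-step execution trace:
1. Inner try: `collection.append('B')` → collection = ['B'].
2. `raise ValueError()` raises ValueError.
3. Inner `except TypeError` does not match ValueError; exception propagates to outer try.
4. Outer `except ValueError` matches → `collection.append('H')` → collection = ['B', 'H'].
Result: ['B', 'H']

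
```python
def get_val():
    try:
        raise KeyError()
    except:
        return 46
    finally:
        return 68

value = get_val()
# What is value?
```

Step-by-step execution trace:
1. `get_val()` enters try: `raise KeyError()` raises KeyError.
2. bare `except` matches → `return 46` sets pending return value 46.
3. Before returning, `finally: return 68` runs and overrides the pending return.
4. get_val() returns 68 → value = 68.
Result: 68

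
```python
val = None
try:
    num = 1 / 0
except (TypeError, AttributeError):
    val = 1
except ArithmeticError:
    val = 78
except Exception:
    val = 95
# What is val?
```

Step-by-step execution trace:
1. `num = 1 / 0` raises ZeroDivisionError.
2. `except (TypeError, AttributeError)` does not match ZeroDivisionError; skipped.
3. `except ArithmeticError` matches (ZeroDivisionError is a subclass of ArithmeticError) → val = 78.
4. `except Exception` is not reached.
Result: 78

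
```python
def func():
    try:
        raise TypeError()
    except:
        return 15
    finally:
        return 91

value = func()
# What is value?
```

Step-by-step execution trace:
1. `func()` enters try: `raise TypeError()` raises TypeError.
2. bare `except` matches → `return 15` sets pending return value 15.
3. Before returning, `finally: return 91` runs and overrides the pending return.
4. func() returns 91 → value = 91.
Result: 91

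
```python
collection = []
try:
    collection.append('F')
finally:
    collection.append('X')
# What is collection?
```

Step-by-step execution trace:
1. try: `collection.append('F')` → collection = ['F'].
2. The try body completes without raising.
3. finally always runs: `collection.append('X')` → collection = ['F', 'X'].
Result: ['F', 'X']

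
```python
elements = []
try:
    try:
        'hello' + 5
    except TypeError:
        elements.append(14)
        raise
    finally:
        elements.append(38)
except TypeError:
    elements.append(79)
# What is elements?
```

Step-by-step execution trace:
1. Inner try: `'hello' + 5` raises TypeError.
2. Inner `except TypeError` matches → `elements.append(14)` → elements = [14].
3. bare `raise` re-raises TypeError.
4. Inner `finally` runs during unwinding: `elements.append(38)` → elements = [14, 38].
5. Outer `except TypeError` matches → `elements.append(79)` → elements = [14, 38, 79].
Result: [14, 38, 79]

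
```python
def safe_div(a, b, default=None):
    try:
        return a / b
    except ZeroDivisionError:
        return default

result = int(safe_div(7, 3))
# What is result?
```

Step-by-step execution trace:
1. `safe_div(7, 3)` enters try: `return 7 / 3` → returns 2.3333333333333335. No exception raised.
2. `except ZeroDivisionError` is skipped.
3. `int(2.3333333333333335)` → 2 → result = 2.
Result: 2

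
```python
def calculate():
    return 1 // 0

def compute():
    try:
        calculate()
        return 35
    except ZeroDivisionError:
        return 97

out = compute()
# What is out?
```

Step-by-step execution trace:
1. `compute()` calls `calculate()`.
2. `calculate()` evaluates `1 // 0`, which raises ZeroDivisionError; it propagates to the caller.
3. `return 35` is not reached.
4. `except ZeroDivisionError` in compute matches → returns 97.
5. out = 97.
Result: 97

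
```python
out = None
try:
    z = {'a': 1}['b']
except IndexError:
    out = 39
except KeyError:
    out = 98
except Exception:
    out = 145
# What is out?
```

Step-by-step execution trace:
1. `z = {'a': 1}['b']` raises KeyError.
2. `except IndexError` does not match KeyError; skipped.
3. `except KeyError` matches → out = 98.
4. Remaining except clauses are skipped.
Result: 98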